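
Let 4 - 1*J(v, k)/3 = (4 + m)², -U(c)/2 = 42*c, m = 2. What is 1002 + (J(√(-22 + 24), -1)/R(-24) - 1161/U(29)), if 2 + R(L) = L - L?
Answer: 852987/812 ≈ 1050.5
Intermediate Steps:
U(c) = -84*c
J(v, k) = -96 (J(v, k) = 12 - 3*(4 + 2)² = 12 - 3*6² = 12 - 3*36 = 12 - 108 = -96)
R(L) = -2 (R(L) = -2 + (L - L) = -2 + 0 = -2)
1002 + (J(√(-22 + 24), -1)/R(-24) - 1161/U(29)) = 1002 + (-96/(-2) - 1161/((-84*29))) = 1002 + (-96*(-½) - 1161/(-2436)) = 1002 + (48 - 1161*(-1/2436)) = 1002 + (48 + 387/812) = 1002 + 39363/812 = 852987/812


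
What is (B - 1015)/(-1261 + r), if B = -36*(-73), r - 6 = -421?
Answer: -1613/1676 ≈ -0.96241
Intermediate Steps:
r = -415 (r = 6 - 421 = -415)
B = 2628
(B - 1015)/(-1261 + r) = (2628 - 1015)/(-1261 - 415) = 1613/(-1676) = 1613*(-1/1676) = -1613/1676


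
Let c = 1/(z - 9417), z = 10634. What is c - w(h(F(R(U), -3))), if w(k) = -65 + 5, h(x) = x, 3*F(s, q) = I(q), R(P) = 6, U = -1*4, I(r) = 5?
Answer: 73021/1217 ≈ 60.001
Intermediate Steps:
U = -4
F(s, q) = 5/3 (F(s, q) = (1/3)*5 = 5/3)
w(k) = -60
c = 1/1217 (c = 1/(10634 - 9417) = 1/1217 ≈ 0.00082169)
c - w(h(F(R(U), -3))) = 1/1217 - 1*(-60) = 1/1217 + 60 = 73021/1217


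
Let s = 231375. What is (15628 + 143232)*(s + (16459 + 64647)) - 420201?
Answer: 49640311459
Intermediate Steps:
(15628 + 143232)*(s + (16459 + 64647)) - 420201 = (15628 + 143232)*(231375 + (16459 + 64647)) - 420201 = 158860*(231375 + 81106) - 420201 = 158860*312481 - 420201 = 49640731660 - 420201 = 49640311459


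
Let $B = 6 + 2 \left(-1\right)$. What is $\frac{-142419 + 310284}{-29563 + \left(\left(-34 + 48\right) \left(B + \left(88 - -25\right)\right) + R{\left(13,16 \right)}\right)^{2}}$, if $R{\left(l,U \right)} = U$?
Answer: $\frac{55955}{902051} \approx 0.062031$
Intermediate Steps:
$B = 4$ ($B = 6 - 2 = 4$)
$\frac{-142419 + 310284}{-29563 + \left(\left(-34 + 48\right) \left(B + \left(88 - -25\right)\right) + R{\left(13,16 \right)}\right)^{2}} = \frac{-142419 + 310284}{-29563 + \left(\left(-34 + 48\right) \left(4 + \left(88 - -25\right)\right) + 16\right)^{2}} = \frac{167865}{-29563 + \left(14 \left(4 + \left(88 + 25\right)\right) + 16\right)^{2}} = \frac{167865}{-29563 + \left(14 \left(4 + 113\right) + 16\right)^{2}} = \frac{167865}{-29563 + \left(14 \cdot 117 + 16\right)^{2}} = \frac{167865}{-29563 + \left(1638 + 16\right)^{2}} = \frac{167865}{-29563 + 1654^{2}} = \frac{167865}{-29563 + 2735716} = \frac{167865}{2706153} = 167865 \cdot \frac{1}{2706153} = \frac{55955}{902051}$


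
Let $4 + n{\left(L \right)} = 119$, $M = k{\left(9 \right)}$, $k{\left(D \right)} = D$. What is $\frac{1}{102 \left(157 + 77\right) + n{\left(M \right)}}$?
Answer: $\frac{1}{23983} \approx 4.1696 \cdot 10^{-5}$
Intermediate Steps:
$M = 9$
$n{\left(L \right)} = 115$ ($n{\left(L \right)} = -4 + 119 = 115$)
$\frac{1}{102 \left(157 + 77\right) + n{\left(M \right)}} = \frac{1}{102 \left(157 + 77\right) + 115} = \frac{1}{102 \cdot 234 + 115} = \frac{1}{23868 + 115} = \frac{1}{23983}$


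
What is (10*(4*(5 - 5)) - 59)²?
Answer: 3481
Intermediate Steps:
(10*(4*(5 - 5)) - 59)² = (10*(4*0) - 59)² = (10*0 - 59)² = (0 - 59)² = (-59)² = 3481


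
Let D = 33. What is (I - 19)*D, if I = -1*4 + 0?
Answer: -759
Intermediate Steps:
I = -4 (I = -4 + 0 = -4)
(I - 19)*D = (-4 - 19)*33 = -23*33 = -759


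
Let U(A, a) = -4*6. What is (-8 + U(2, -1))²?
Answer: 1024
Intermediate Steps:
U(A, a) = -24
(-8 + U(2, -1))² = (-8 - 24)² = (-32)² = 1024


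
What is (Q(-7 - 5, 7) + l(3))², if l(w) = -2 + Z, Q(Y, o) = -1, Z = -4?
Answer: 49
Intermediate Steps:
l(w) = -6 (l(w) = -2 - 4 = -6)
(Q(-7 - 5, 7) + l(3))² = (-1 - 6)² = (-7)² = 49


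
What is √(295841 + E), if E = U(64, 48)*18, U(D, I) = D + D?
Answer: √298145 ≈ 546.03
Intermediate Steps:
U(D, I) = 2*D
E = 2304 (E = (2*64)*18 = 128*18 = 2304)
√(295841 + E) = √(295841 + 2304) = √298145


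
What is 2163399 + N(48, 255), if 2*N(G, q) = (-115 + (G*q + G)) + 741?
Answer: 2169856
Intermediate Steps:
N(G, q) = 313 + G/2 + G*q/2 (N(G, q) = ((-115 + (G*q + G)) + 741)/2 = ((-115 + (G + G*q)) + 741)/2 = ((-115 + G + G*q) + 741)/2 = (626 + G + G*q)/2 = 313 + G/2 + G*q/2)
2163399 + N(48, 255) = 2163399 + (313 + (1/2)*48 + (1/2)*48*255) = 2163399 + (313 + 24 + 6120) = 2163399 + 6457 = 2169856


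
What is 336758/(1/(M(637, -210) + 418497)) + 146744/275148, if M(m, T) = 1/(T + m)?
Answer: 4139467881046733042/29372049 ≈ 1.4093e+11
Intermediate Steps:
336758/(1/(M(637, -210) + 418497)) + 146744/275148 = 336758/(1/(1/(-210 + 637) + 418497)) + 146744/275148 = 336758/(1/(1/427 + 418497)) + 146744*(1/275148) = 336758/(1/(1/427 + 418497)) + 36686/68787 = 336758/(1/(178698220/427)) + 36686/68787 = 336758/(427/178698220) + 36686/68787 = 336758*(178698220/427) + 36686/68787 = 60178055170760/427 + 36686/68787 = 4139467881046733042/29372049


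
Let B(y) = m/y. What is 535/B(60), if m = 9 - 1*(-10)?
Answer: 32100/19 ≈ 1689.5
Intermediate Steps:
m = 19 (m = 9 + 10 = 19)
B(y) = 19/y
535/B(60) = 535/((19/60)) = 535/((19*(1/60))) = 535/(19/60) = 535*(60/19) = 32100/19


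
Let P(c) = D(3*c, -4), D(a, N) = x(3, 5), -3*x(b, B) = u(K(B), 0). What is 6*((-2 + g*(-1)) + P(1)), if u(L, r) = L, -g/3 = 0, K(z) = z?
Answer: -22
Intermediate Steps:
g = 0 (g = -3*0 = 0)
x(b, B) = -B/3
D(a, N) = -5/3 (D(a, N) = -⅓*5 = -5/3)
P(c) = -5/3
6*((-2 + g*(-1)) + P(1)) = 6*((-2 + 0*(-1)) - 5/3) = 6*((-2 + 0) - 5/3) = 6*(-2 - 5/3) = 6*(-11/3) = -22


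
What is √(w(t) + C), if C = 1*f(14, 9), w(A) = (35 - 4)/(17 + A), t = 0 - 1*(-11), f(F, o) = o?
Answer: √1981/14 ≈ 3.1792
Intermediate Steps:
t = 11 (t = 0 + 11 = 11)
w(A) = 31/(17 + A)
C = 9 (C = 1*9 = 9)
√(w(t) + C) = √(31/(17 + 11) + 9) = √(31/28 + 9) = √(283/28) = √1981/14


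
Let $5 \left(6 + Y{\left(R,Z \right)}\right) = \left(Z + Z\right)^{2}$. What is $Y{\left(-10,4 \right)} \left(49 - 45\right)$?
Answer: $\frac{136}{5} \approx 27.2$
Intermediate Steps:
$Y{\left(R,Z \right)} = -6 + \frac{4 Z^{2}}{5}$ ($Y{\left(R,Z \right)} = -6 + \frac{\left(Z + Z\right)^{2}}{5} = -6 + \frac{\left(2 Z\right)^{2}}{5} = -6 + \frac{4 Z^{2}}{5}$)
$Y{\left(-10,4 \right)} \left(49 - 45\right) = \left(-6 + \frac{4 \cdot 4^{2}}{5}\right) \left(49 - 45\right) = \left(-6 + \frac{4}{5} \cdot 16\right) 4 = \left(-6 + \frac{64}{5}\right) 4 = \frac{34}{5} \cdot 4 = \frac{136}{5}$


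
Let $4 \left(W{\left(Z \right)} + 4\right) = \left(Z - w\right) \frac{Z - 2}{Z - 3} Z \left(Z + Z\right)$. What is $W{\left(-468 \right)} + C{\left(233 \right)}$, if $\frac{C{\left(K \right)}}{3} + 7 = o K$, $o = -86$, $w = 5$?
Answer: $- \frac{8124646063}{157} \approx -5.1749 \cdot 10^{7}$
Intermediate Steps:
$C{\left(K \right)} = -21 - 258 K$ ($C{\left(K \right)} = -21 + 3 \left(- 86 K\right) = -21 - 258 K$)
$W{\left(Z \right)} = -4 + \frac{Z^{2} \left(-5 + Z\right) \left(-2 + Z\right)}{2 \left(-3 + Z\right)}$ ($W{\left(Z \right)} = -4 + \frac{\left(Z - 5\right) \frac{Z - 2}{Z - 3} Z \left(Z + Z\right)}{4} = -4 + \frac{\left(Z - 5\right) \frac{-2 + Z}{-3 + Z} Z 2 Z}{4} = -4 + \frac{\left(-5 + Z\right) \frac{-2 + Z}{-3 + Z} Z 2 Z}{4} = -4 + \frac{\frac{\left(-5 + Z\right) \left(-2 + Z\right)}{-3 + Z} Z 2 Z}{4} = -4 + \frac{\frac{Z \left(-5 + Z\right) \left(-2 + Z\right)}{-3 + Z} 2 Z}{4} = -4 + \frac{2 Z^{2} \frac{1}{-3 + Z} \left(-5 + Z\right) \left(-2 + Z\right)}{4} = -4 + \frac{Z^{2} \left(-5 + Z\right) \left(-2 + Z\right)}{2 \left(-3 + Z\right)}$)
$W{\left(-468 \right)} + C{\left(233 \right)} = \frac{24 + \left(-468\right)^{4} - -3744 - 7 \left(-468\right)^{3} + 10 \left(-468\right)^{2}}{2 \left(-3 - 468\right)} - 60135 = \frac{24 + 47971512576 + 3744 - -717522624 + 10 \cdot 219024}{2 \left(-471\right)} - 60135 = \frac{1}{2} \left(- \frac{1}{471}\right) \left(24 + 47971512576 + 3744 + 717522624 + 2190240\right) - 60135 = \frac{1}{2} \left(- \frac{1}{471}\right) 48691229208 - 60135 = - \frac{8115204868}{157} - 60135 = - \frac{8124646063}{157}$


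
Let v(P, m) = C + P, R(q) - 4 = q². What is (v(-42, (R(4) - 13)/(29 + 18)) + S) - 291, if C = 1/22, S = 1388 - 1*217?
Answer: 18437/22 ≈ 838.04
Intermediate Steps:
S = 1171 (S = 1388 - 217 = 1171)
C = 1/22 ≈ 0.045455
R(q) = 4 + q²
v(P, m) = 1/22 + P
(v(-42, (R(4) - 13)/(29 + 18)) + S) - 291 = ((1/22 - 42) + 1171) - 291 = (-923/22 + 1171) - 291 = 24839/22 - 291 = 18437/22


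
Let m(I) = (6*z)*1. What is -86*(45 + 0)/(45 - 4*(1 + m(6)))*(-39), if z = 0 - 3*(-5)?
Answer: -150930/319 ≈ -473.13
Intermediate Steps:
z = 15 (z = 0 + 15 = 15)
m(I) = 90 (m(I) = (6*15)*1 = 90*1 = 90)
-86*(45 + 0)/(45 - 4*(1 + m(6)))*(-39) = -86*(45 + 0)/(45 - 4*(1 + 90))*(-39) = -3870/(45 - 4*91)*(-39) = -3870/(45 - 364)*(-39) = -3870/(-319)*(-39) = -3870*(-1)/319*(-39) = -86*(-45/319)*(-39) = (3870/319)*(-39) = -150930/319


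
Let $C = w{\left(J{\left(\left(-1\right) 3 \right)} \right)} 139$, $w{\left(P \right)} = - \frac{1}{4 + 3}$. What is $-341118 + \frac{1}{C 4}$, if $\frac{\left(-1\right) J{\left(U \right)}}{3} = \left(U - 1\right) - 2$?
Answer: $- \frac{189661615}{556} \approx -3.4112 \cdot 10^{5}$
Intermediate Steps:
$J{\left(U \right)} = 9 - 3 U$ ($J{\left(U \right)} = - 3 \left(\left(U - 1\right) - 2\right) = - 3 \left(\left(-1 + U\right) - 2\right) = - 3 \left(-3 + U\right) = 9 - 3 U$)
$w{\left(P \right)} = - \frac{1}{7}$
$C = - \frac{139}{7}$ ($C = \left(- \frac{1}{7}\right) 139 = - \frac{139}{7} \approx -19.857$)
$-341118 + \frac{1}{C 4} = -341118 + \frac{1}{\left(- \frac{139}{7}\right) 4} = -341118 + \frac{1}{- \frac{556}{7}} = -341118 - \frac{7}{556} = - \frac{189661615}{556}$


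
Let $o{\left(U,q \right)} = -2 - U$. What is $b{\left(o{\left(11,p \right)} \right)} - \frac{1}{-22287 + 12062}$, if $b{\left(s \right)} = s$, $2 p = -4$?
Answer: $- \frac{132924}{10225} \approx -13.0$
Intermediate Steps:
$p = -2$ ($p = \frac{1}{2} \left(-4\right) = -2$)
$b{\left(o{\left(11,p \right)} \right)} - \frac{1}{-22287 + 12062} = \left(-2 - 11\right) - \frac{1}{-22287 + 12062} = \left(-2 - 11\right) - \frac{1}{-10225} = -13 - - \frac{1}{10225} = -13 + \frac{1}{10225} = - \frac{132924}{10225}$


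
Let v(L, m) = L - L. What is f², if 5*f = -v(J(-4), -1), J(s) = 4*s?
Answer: 0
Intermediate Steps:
v(L, m) = 0
f = 0 (f = (-1*0)/5 = (⅕)*0 = 0)
f² = 0² = 0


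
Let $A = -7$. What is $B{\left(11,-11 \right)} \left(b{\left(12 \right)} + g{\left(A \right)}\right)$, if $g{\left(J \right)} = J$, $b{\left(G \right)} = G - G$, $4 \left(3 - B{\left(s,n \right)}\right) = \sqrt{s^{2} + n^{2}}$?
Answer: $-21 + \frac{77 \sqrt{2}}{4} \approx 6.2236$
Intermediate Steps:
$B{\left(s,n \right)} = 3 - \frac{\sqrt{n^{2} + s^{2}}}{4}$ ($B{\left(s,n \right)} = 3 - \frac{\sqrt{s^{2} + n^{2}}}{4} = 3 - \frac{\sqrt{n^{2} + s^{2}}}{4}$)
$b{\left(G \right)} = 0$
$B{\left(11,-11 \right)} \left(b{\left(12 \right)} + g{\left(A \right)}\right) = \left(3 - \frac{\sqrt{\left(-11\right)^{2} + 11^{2}}}{4}\right) \left(0 - 7\right) = \left(3 - \frac{\sqrt{121 + 121}}{4}\right) \left(-7\right) = \left(3 - \frac{\sqrt{242}}{4}\right) \left(-7\right) = \left(3 - \frac{11 \sqrt{2}}{4}\right) \left(-7\right) = -21 + \frac{77 \sqrt{2}}{4}$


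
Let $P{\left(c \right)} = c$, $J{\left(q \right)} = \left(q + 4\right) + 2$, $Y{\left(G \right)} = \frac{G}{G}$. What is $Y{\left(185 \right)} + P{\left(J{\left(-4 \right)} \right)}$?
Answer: $3$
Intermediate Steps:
$Y{\left(G \right)} = 1$
$J{\left(q \right)} = 6 + q$ ($J{\left(q \right)} = \left(4 + q\right) + 2 = 6 + q$)
$Y{\left(185 \right)} + P{\left(J{\left(-4 \right)} \right)} = 1 + \left(6 - 4\right) = 1 + 2 = 3$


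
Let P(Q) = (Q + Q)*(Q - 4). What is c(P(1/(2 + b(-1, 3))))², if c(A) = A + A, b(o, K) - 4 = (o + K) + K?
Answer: 29584/14641 ≈ 2.0206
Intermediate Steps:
b(o, K) = 4 + o + 2*K (b(o, K) = 4 + ((o + K) + K) = 4 + ((K + o) + K) = 4 + (o + 2*K) = 4 + o + 2*K)
P(Q) = 2*Q*(-4 + Q) (P(Q) = (2*Q)*(-4 + Q) = 2*Q*(-4 + Q))
c(A) = 2*A
c(P(1/(2 + b(-1, 3))))² = (2*(2*(-4 + 1/(2 + (4 - 1 + 2*3)))/(2 + (4 - 1 + 2*3))))² = (2*(2*(-4 + 1/(2 + (4 - 1 + 6)))/(2 + (4 - 1 + 6))))² = (2*(2*(-4 + 1/(2 + 9))/(2 + 9)))² = (2*(2*(-4 + 1/11)/11))² = (2*(2*(1/11)*(-4 + 1/11)))² = (2*(2*(1/11)*(-43/11)))² = (2*(-86/121))² = (-172/121)² = 29584/14641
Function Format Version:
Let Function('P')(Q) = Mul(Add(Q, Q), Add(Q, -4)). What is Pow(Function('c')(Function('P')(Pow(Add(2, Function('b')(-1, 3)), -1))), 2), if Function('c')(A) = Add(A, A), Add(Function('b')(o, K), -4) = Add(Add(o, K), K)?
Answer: Rational(29584, 14641) ≈ 2.0206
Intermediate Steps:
Function('b')(o, K) = Add(4, o, Mul(2, K)) (Function('b')(o, K) = Add(4, Add(Add(o, K), K)) = Add(4, Add(Add(K, o), K)) = Add(4, Add(o, Mul(2, K))) = Add(4, o, Mul(2, K)))
Function('P')(Q) = Mul(2, Q, Add(-4, Q)) (Function('P')(Q) = Mul(Mul(2, Q), Add(-4, Q)) = Mul(2, Q, Add(-4, Q)))
Function('c')(A) = Mul(2, A)
Pow(Function('c')(Function('P')(Pow(Add(2, Function('b')(-1, 3)), -1))), 2) = Pow(Mul(2, Mul(2, Pow(Add(2, Add(4, -1, Mul(2, 3))), -1), Add(-4, Pow(Add(2, Add(4, -1, Mul(2, 3))), -1)))), 2) = Pow(Mul(2, Mul(2, Pow(Add(2, Add(4, -1, 6)), -1), Add(-4, Pow(Add(2, Add(4, -1, 6)), -1)))), 2) = Pow(Mul(2, Mul(2, Pow(Add(2, 9), -1), Add(-4, Pow(Add(2, 9), -1)))), 2) = Pow(Mul(2, Mul(2, Pow(11, -1), Add(-4, Pow(11, -1)))), 2) = Pow(Mul(2, Mul(2, Rational(1, 11), Add(-4, Rational(1, 11)))), 2) = Pow(Mul(2, Mul(2, Rational(1, 11), Rational(-43, 11))), 2) = Pow(Mul(2, Rational(-86, 121)), 2) = Pow(Rational(-172, 121), 2) = Rational(29584, 14641)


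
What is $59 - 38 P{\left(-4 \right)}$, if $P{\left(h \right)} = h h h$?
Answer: $2491$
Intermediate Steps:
$P{\left(h \right)} = h^{3}$ ($P{\left(h \right)} = h^{2} h = h^{3}$)
$59 - 38 P{\left(-4 \right)} = 59 - 38 \left(-4\right)^{3} = 59 - -2432 = 59 + 2432 = 2491$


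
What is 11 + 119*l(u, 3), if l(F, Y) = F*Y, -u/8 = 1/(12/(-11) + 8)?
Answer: -7645/19 ≈ -402.37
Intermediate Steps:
u = -22/19 (u = -8/(12/(-11) + 8) = -8/(12*(-1/11) + 8) = -8/(-12/11 + 8) = -8/76/11 = -8*11/76 = -22/19 ≈ -1.1579)
11 + 119*l(u, 3) = 11 + 119*(-22/19*3) = 11 + 119*(-66/19) = 11 - 7854/19 = -7645/19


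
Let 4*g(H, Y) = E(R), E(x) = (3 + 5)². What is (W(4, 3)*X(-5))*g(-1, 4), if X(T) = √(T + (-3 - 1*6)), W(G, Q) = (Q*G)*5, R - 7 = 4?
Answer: 960*I*√14 ≈ 3592.0*I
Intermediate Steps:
R = 11 (R = 7 + 4 = 11)
E(x) = 64 (E(x) = 8² = 64)
W(G, Q) = 5*G*Q (W(G, Q) = (G*Q)*5 = 5*G*Q)
g(H, Y) = 16 (g(H, Y) = (¼)*64 = 16)
X(T) = √(-9 + T) (X(T) = √(T + (-3 - 6)) = √(T - 9) = √(-9 + T))
(W(4, 3)*X(-5))*g(-1, 4) = ((5*4*3)*√(-9 - 5))*16 = (60*√(-14))*16 = (60*(I*√14))*16 = (60*I*√14)*16 = 960*I*√14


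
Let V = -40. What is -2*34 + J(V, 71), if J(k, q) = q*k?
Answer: -2908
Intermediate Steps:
J(k, q) = k*q
-2*34 + J(V, 71) = -2*34 - 40*71 = -68 - 2840 = -2908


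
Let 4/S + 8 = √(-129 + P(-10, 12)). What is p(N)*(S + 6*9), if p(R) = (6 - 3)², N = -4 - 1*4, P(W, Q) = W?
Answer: 98370/203 - 36*I*√139/203 ≈ 484.58 - 2.0908*I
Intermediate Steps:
N = -8 (N = -4 - 4 = -8)
p(R) = 9 (p(R) = 3² = 9)
S = 4/(-8 + I*√139) (S = 4/(-8 + √(-129 - 10)) = 4/(-8 + √(-139)) = 4/(-8 + I*√139) ≈ -0.15764 - 0.23231*I)
p(N)*(S + 6*9) = 9*((-32/203 - 4*I*√139/203) + 6*9) = 9*((-32/203 - 4*I*√139/203) + 54) = 9*(10930/203 - 4*I*√139/203) = 98370/203 - 36*I*√139/203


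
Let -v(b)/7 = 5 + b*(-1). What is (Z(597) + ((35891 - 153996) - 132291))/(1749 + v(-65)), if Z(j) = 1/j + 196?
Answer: -149369399/751623 ≈ -198.73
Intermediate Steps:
v(b) = -35 + 7*b (v(b) = -7*(5 + b*(-1)) = -7*(5 - b) = -35 + 7*b)
Z(j) = 196 + 1/j
(Z(597) + ((35891 - 153996) - 132291))/(1749 + v(-65)) = ((196 + 1/597) + ((35891 - 153996) - 132291))/(1749 + (-35 + 7*(-65))) = ((196 + 1/597) + (-118105 - 132291))/(1749 + (-35 - 455)) = (117013/597 - 250396)/(1749 - 490) = -149369399/597/1259 = -149369399/597*1/1259 = -149369399/751623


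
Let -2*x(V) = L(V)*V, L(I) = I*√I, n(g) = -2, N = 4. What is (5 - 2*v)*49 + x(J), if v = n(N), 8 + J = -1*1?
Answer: 441 - 243*I/2 ≈ 441.0 - 121.5*I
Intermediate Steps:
L(I) = I^(3/2)
J = -9 (J = -8 - 1*1 = -8 - 1 = -9)
v = -2
x(V) = -V^(5/2)/2 (x(V) = -V^(3/2)*V/2 = -V^(5/2)/2)
(5 - 2*v)*49 + x(J) = (5 - 2*(-2))*49 - 243*I/2 = (5 + 4)*49 - 243*I/2 = 9*49 - 243*I/2 = 441 - 243*I/2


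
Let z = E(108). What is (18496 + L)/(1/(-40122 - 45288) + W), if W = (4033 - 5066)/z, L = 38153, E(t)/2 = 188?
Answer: -909617524920/44114453 ≈ -20620.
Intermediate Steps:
E(t) = 376 (E(t) = 2*188 = 376)
z = 376
W = -1033/376 (W = (4033 - 5066)/376 = -1033*1/376 = -1033/376 ≈ -2.7473)
(18496 + L)/(1/(-40122 - 45288) + W) = (18496 + 38153)/(1/(-40122 - 45288) - 1033/376) = 56649/(1/(-85410) - 1033/376) = 56649/(-1/85410 - 1033/376) = 56649/(-44114453/16057080) = 56649*(-16057080/44114453) = -909617524920/44114453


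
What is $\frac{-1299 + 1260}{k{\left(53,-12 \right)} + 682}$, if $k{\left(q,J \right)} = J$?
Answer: $- \frac{39}{670} \approx -0.058209$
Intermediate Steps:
$\frac{-1299 + 1260}{k{\left(53,-12 \right)} + 682} = \frac{-1299 + 1260}{-12 + 682} = - \frac{39}{670}$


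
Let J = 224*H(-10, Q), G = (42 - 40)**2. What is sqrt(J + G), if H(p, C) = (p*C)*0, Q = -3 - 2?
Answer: 2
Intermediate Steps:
Q = -5
H(p, C) = 0 (H(p, C) = (C*p)*0 = 0)
G = 4 (G = 2**2 = 4)
J = 0 (J = 224*0 = 0)
sqrt(J + G) = sqrt(0 + 4) = sqrt(4) = 2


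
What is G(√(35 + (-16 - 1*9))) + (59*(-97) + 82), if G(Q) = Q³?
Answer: -5641 + 10*√10 ≈ -5609.4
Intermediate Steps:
G(√(35 + (-16 - 1*9))) + (59*(-97) + 82) = (√(35 + (-16 - 1*9)))³ + (59*(-97) + 82) = (√(35 + (-16 - 9)))³ + (-5723 + 82) = (√(35 - 25))³ - 5641 = (√10)³ - 5641 = 10*√10 - 5641 = -5641 + 10*√10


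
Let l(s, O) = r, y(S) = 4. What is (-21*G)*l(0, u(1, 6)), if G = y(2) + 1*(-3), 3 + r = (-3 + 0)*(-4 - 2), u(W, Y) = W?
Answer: -315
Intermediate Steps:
r = 15 (r = -3 + (-3 + 0)*(-4 - 2) = -3 - 3*(-6) = -3 + 18 = 15)
l(s, O) = 15
G = 1 (G = 4 + 1*(-3) = 4 - 3 = 1)
(-21*G)*l(0, u(1, 6)) = -21*1*15 = -21*15 = -315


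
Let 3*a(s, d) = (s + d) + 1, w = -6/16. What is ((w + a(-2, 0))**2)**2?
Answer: 83521/331776 ≈ 0.25174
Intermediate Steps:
w = -3/8 (w = -6*1/16 = -3/8 ≈ -0.37500)
a(s, d) = 1/3 + d/3 + s/3 (a(s, d) = ((s + d) + 1)/3 = ((d + s) + 1)/3 = (1 + d + s)/3 = 1/3 + d/3 + s/3)
((w + a(-2, 0))**2)**2 = ((-3/8 + (1/3 + (1/3)*0 + (1/3)*(-2)))**2)**2 = ((-3/8 + (1/3 + 0 - 2/3))**2)**2 = ((-3/8 - 1/3)**2)**2 = ((-17/24)**2)**2 = (289/576)**2 = 83521/331776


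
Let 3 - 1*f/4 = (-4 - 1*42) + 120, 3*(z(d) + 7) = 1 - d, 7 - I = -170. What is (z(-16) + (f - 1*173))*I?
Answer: -81125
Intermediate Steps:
I = 177 (I = 7 - 1*(-170) = 7 + 170 = 177)
z(d) = -20/3 - d/3 (z(d) = -7 + (1 - d)/3 = -7 + (⅓ - d/3) = -20/3 - d/3)
f = -284 (f = 12 - 4*((-4 - 1*42) + 120) = 12 - 4*((-4 - 42) + 120) = 12 - 4*(-46 + 120) = 12 - 4*74 = 12 - 296 = -284)
(z(-16) + (f - 1*173))*I = ((-20/3 - ⅓*(-16)) + (-284 - 1*173))*177 = ((-20/3 + 16/3) + (-284 - 173))*177 = (-4/3 - 457)*177 = -1375/3*177 = -81125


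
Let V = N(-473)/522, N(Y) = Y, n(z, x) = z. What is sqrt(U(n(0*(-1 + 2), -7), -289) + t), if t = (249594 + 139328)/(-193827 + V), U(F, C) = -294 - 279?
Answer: 5*I*sqrt(235454168930416593)/101178167 ≈ 23.979*I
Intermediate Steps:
U(F, C) = -573
V = -473/522 ≈ -0.90613
t = -203017284/101178167 (t = (249594 + 139328)/(-193827 - 473/522) = 388922/(-101178167/522) = 388922*(-522/101178167) = -203017284/101178167 ≈ -2.0065)
sqrt(U(n(0*(-1 + 2), -7), -289) + t) = sqrt(-573 - 203017284/101178167) = sqrt(-58178106975/101178167) = 5*I*sqrt(235454168930416593)/101178167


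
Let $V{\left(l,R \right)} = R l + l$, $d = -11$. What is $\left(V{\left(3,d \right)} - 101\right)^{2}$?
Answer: $17161$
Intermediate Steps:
$V{\left(l,R \right)} = l + R l$
$\left(V{\left(3,d \right)} - 101\right)^{2} = \left(3 \left(1 - 11\right) - 101\right)^{2} = \left(3 \left(-10\right) - 101\right)^{2} = \left(-30 - 101\right)^{2} = \left(-131\right)^{2} = 17161$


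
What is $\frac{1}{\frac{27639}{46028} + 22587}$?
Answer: $\frac{1244}{28098975} \approx 4.4272 \cdot 10^{-5}$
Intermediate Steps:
$\frac{1}{\frac{27639}{46028} + 22587} = \frac{1}{27639 \cdot \frac{1}{46028} + 22587} = \frac{1}{\frac{747}{1244} + 22587} = \frac{1}{\frac{28098975}{1244}} = \frac{1244}{28098975}$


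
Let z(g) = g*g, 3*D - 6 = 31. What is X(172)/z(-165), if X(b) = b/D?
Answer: 172/335775 ≈ 0.00051225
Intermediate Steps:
D = 37/3 (D = 2 + (⅓)*31 = 2 + 31/3 = 37/3 ≈ 12.333)
z(g) = g²
X(b) = 3*b/37 (X(b) = b/(37/3) = b*(3/37) = 3*b/37)
X(172)/z(-165) = ((3/37)*172)/((-165)²) = (516/37)/27225 = (516/37)*(1/27225) = 172/335775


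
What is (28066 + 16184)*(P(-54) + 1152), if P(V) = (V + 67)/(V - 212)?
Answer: 6779520375/133 ≈ 5.0974e+7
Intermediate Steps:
P(V) = (67 + V)/(-212 + V)
(28066 + 16184)*(P(-54) + 1152) = (28066 + 16184)*((67 - 54)/(-212 - 54) + 1152) = 44250*(13/(-266) + 1152) = 44250*(-1/266*13 + 1152) = 44250*(-13/266 + 1152) = 44250*(306419/266) = 6779520375/133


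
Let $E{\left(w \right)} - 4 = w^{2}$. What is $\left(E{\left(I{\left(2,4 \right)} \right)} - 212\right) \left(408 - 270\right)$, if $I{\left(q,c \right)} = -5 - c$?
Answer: $-17526$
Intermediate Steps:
$E{\left(w \right)} = 4 + w^{2}$
$\left(E{\left(I{\left(2,4 \right)} \right)} - 212\right) \left(408 - 270\right) = \left(\left(4 + \left(-5 - 4\right)^{2}\right) - 212\right) \left(408 - 270\right) = \left(\left(4 + \left(-5 - 4\right)^{2}\right) - 212\right) 138 = \left(\left(4 + \left(-9\right)^{2}\right) - 212\right) 138 = \left(\left(4 + 81\right) - 212\right) 138 = \left(85 - 212\right) 138 = \left(-127\right) 138 = -17526$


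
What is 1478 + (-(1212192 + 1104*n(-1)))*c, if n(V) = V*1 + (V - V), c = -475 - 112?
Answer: 710910134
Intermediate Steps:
c = -587
n(V) = V (n(V) = V + 0 = V)
1478 + (-(1212192 + 1104*n(-1)))*c = 1478 - 1104/(1/(1098 - 1))*(-587) = 1478 - 1104/(1/1097)*(-587) = 1478 - 1104/1/1097*(-587) = 1478 - 1104*1097*(-587) = 1478 - 1211088*(-587) = 1478 + 710908656 = 710910134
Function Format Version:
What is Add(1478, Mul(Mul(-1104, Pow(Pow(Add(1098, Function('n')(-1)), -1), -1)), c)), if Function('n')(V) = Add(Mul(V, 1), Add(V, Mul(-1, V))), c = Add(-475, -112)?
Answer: 710910134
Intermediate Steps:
c = -587
Function('n')(V) = V (Function('n')(V) = Add(V, 0) = V)
Add(1478, Mul(Mul(-1104, Pow(Pow(Add(1098, Function('n')(-1)), -1), -1)), c)) = Add(1478, Mul(Mul(-1104, Pow(Pow(Add(1098, -1), -1), -1)), -587)) = Add(1478, Mul(Mul(-1104, Pow(Pow(1097, -1), -1)), -587)) = Add(1478, Mul(Mul(-1104, Pow(Rational(1, 1097), -1)), -587)) = Add(1478, Mul(Mul(-1104, 1097), -587)) = Add(1478, Mul(-1211088, -587)) = Add(1478, 710908656) = 710910134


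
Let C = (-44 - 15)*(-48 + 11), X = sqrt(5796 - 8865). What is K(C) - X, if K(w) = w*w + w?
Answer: 4767672 - 3*I*sqrt(341) ≈ 4.7677e+6 - 55.399*I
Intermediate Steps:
X = 3*I*sqrt(341) (X = sqrt(-3069) = 3*I*sqrt(341) ≈ 55.399*I)
C = 2183 (C = -59*(-37) = 2183)
K(w) = w + w**2 (K(w) = w**2 + w = w + w**2)
K(C) - X = 2183*(1 + 2183) - 3*I*sqrt(341) = 2183*2184 - 3*I*sqrt(341) = 4767672 - 3*I*sqrt(341)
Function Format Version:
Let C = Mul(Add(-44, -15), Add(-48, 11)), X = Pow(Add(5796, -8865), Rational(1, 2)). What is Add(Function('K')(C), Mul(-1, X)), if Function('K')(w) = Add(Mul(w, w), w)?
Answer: Add(4767672, Mul(-3, I, Pow(341, Rational(1, 2)))) ≈ Add(4.7677e+6, Mul(-55.399, I))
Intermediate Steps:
X = Mul(3, I, Pow(341, Rational(1, 2))) (X = Pow(-3069, Rational(1, 2)) = Mul(3, I, Pow(341, Rational(1, 2))) ≈ Mul(55.399, I))
C = 2183 (C = Mul(-59, -37) = 2183)
Function('K')(w) = Add(w, Pow(w, 2)) (Function('K')(w) = Add(Pow(w, 2), w) = Add(w, Pow(w, 2)))
Add(Function('K')(C), Mul(-1, X)) = Add(Mul(2183, Add(1, 2183)), Mul(-1, Mul(3, I, Pow(341, Rational(1, 2))))) = Add(Mul(2183, 2184), Mul(-3, I, Pow(341, Rational(1, 2)))) = Add(4767672, Mul(-3, I, Pow(341, Rational(1, 2))))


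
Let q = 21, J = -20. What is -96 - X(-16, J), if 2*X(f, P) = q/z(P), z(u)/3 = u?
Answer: -3833/40 ≈ -95.825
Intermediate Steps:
z(u) = 3*u
X(f, P) = 7/(2*P) (X(f, P) = (21/((3*P)))/2 = (21*(1/(3*P)))/2 = (7/P)/2 = 7/(2*P))
-96 - X(-16, J) = -96 - 7/(2*(-20)) = -96 - 7*(-1)/(2*20) = -96 - 1*(-7/40) = -96 + 7/40 = -3833/40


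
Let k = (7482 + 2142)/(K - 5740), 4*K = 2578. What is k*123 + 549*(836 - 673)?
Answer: 303198171/3397 ≈ 89255.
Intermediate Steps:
K = 1289/2 (K = (¼)*2578 = 1289/2 ≈ 644.50)
k = -6416/3397 (k = (7482 + 2142)/(1289/2 - 5740) = 9624/(-10191/2) = 9624*(-2/10191) = -6416/3397 ≈ -1.8887)
k*123 + 549*(836 - 673) = -6416/3397*123 + 549*(836 - 673) = -789168/3397 + 549*163 = -789168/3397 + 89487 = 303198171/3397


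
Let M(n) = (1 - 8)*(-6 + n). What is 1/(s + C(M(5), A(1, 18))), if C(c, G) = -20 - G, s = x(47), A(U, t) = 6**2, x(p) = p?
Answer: -1/9 ≈ -0.11111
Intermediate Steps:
A(U, t) = 36
s = 47
M(n) = 42 - 7*n (M(n) = -7*(-6 + n) = 42 - 7*n)
1/(s + C(M(5), A(1, 18))) = 1/(47 + (-20 - 1*36)) = 1/(47 + (-20 - 36)) = 1/(47 - 56) = 1/(-9) = -1/9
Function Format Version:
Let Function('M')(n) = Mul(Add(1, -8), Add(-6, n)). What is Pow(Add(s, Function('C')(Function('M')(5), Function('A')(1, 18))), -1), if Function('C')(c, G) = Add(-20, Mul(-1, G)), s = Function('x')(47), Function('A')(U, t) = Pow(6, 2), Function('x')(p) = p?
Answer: Rational(-1, 9) ≈ -0.11111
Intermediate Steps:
Function('A')(U, t) = 36
s = 47
Function('M')(n) = Add(42, Mul(-7, n)) (Function('M')(n) = Mul(-7, Add(-6, n)) = Add(42, Mul(-7, n)))
Pow(Add(s, Function('C')(Function('M')(5), Function('A')(1, 18))), -1) = Pow(Add(47, Add(-20, Mul(-1, 36))), -1) = Pow(Add(47, Add(-20, -36)), -1) = Pow(Add(47, -56), -1) = Pow(-9, -1) = Rational(-1, 9)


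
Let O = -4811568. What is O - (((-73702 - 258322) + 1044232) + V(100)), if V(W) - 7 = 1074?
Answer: -5524857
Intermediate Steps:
V(W) = 1081 (V(W) = 7 + 1074 = 1081)
O - (((-73702 - 258322) + 1044232) + V(100)) = -4811568 - (((-73702 - 258322) + 1044232) + 1081) = -4811568 - ((-332024 + 1044232) + 1081) = -4811568 - (712208 + 1081) = -4811568 - 1*713289 = -4811568 - 713289 = -5524857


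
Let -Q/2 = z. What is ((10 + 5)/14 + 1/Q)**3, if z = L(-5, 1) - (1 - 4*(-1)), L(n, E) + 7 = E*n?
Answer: 2248091/1685159 ≈ 1.3341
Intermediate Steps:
L(n, E) = -7 + E*n
z = -17 (z = (-7 + 1*(-5)) - (1 - 4*(-1)) = (-7 - 5) - (1 + 4) = -12 - 1*5 = -12 - 5 = -17)
Q = 34 (Q = -2*(-17) = 34)
((10 + 5)/14 + 1/Q)**3 = ((10 + 5)/14 + 1/34)**3 = (15*(1/14) + 1*(1/34))**3 = (15/14 + 1/34)**3 = (131/119)**3 = 2248091/1685159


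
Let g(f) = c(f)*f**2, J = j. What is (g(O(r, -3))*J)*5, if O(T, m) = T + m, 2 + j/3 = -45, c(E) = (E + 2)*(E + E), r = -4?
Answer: -2418150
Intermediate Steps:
c(E) = 2*E*(2 + E) (c(E) = (2 + E)*(2*E) = 2*E*(2 + E))
j = -141 (j = -6 + 3*(-45) = -6 - 135 = -141)
J = -141
g(f) = 2*f**3*(2 + f) (g(f) = (2*f*(2 + f))*f**2 = 2*f**3*(2 + f))
(g(O(r, -3))*J)*5 = ((2*(-4 - 3)**3*(2 + (-4 - 3)))*(-141))*5 = ((2*(-7)**3*(2 - 7))*(-141))*5 = ((2*(-343)*(-5))*(-141))*5 = (3430*(-141))*5 = -483630*5 = -2418150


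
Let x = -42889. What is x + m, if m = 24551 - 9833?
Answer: -28171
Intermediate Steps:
m = 14718
x + m = -42889 + 14718 = -28171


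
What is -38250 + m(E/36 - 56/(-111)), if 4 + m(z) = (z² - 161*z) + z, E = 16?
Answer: -4258684430/110889 ≈ -38405.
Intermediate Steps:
m(z) = -4 + z² - 160*z (m(z) = -4 + ((z² - 161*z) + z) = -4 + (z² - 160*z) = -4 + z² - 160*z)
-38250 + m(E/36 - 56/(-111)) = -38250 + (-4 + (16/36 - 56/(-111))² - 160*(16/36 - 56/(-111))) = -38250 + (-4 + (16*(1/36) - 56*(-1/111))² - 160*(16*(1/36) - 56*(-1/111))) = -38250 + (-4 + (4/9 + 56/111)² - 160*(4/9 + 56/111)) = -38250 + (-4 + (316/333)² - 160*316/333) = -38250 + (-4 + 99856/110889 - 50560/333) = -38250 - 17180180/110889 = -4258684430/110889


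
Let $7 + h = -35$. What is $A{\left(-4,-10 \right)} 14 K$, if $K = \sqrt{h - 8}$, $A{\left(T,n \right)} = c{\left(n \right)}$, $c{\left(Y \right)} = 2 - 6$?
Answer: $- 280 i \sqrt{2} \approx - 395.98 i$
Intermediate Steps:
$h = -42$ ($h = -7 - 35 = -42$)
$c{\left(Y \right)} = -4$ ($c{\left(Y \right)} = 2 - 6 = -4$)
$A{\left(T,n \right)} = -4$
$K = 5 i \sqrt{2}$ ($K = \sqrt{-42 - 8} = \sqrt{-50} = 5 i \sqrt{2} \approx 7.0711 i$)
$A{\left(-4,-10 \right)} 14 K = \left(-4\right) 14 \cdot 5 i \sqrt{2} = - 56 \cdot 5 i \sqrt{2} = - 280 i \sqrt{2}$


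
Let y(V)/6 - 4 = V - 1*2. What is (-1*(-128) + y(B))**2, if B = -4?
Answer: 13456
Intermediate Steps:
y(V) = 12 + 6*V (y(V) = 24 + 6*(V - 1*2) = 24 + 6*(V - 2) = 24 + 6*(-2 + V) = 24 + (-12 + 6*V) = 12 + 6*V)
(-1*(-128) + y(B))**2 = (-1*(-128) + (12 + 6*(-4)))**2 = (128 + (12 - 24))**2 = (128 - 12)**2 = 116**2 = 13456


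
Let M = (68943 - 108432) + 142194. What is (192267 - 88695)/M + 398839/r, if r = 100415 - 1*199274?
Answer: -10241245049/3384437865 ≈ -3.0260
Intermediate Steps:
M = 102705 (M = -39489 + 142194 = 102705)
r = -98859 (r = 100415 - 199274 = -98859)
(192267 - 88695)/M + 398839/r = (192267 - 88695)/102705 + 398839/(-98859) = 103572*(1/102705) + 398839*(-1/98859) = 34524/34235 - 398839/98859 = -10241245049/3384437865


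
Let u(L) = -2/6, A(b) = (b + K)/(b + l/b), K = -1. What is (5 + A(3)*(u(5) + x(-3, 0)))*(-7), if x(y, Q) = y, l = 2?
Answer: -245/11 ≈ -22.273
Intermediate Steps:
A(b) = (-1 + b)/(b + 2/b) (A(b) = (b - 1)/(b + 2/b) = (-1 + b)/(b + 2/b))
u(L) = -⅓ (u(L) = -2*⅙ = -⅓)
(5 + A(3)*(u(5) + x(-3, 0)))*(-7) = (5 + (3*(-1 + 3)/(2 + 3²))*(-⅓ - 3))*(-7) = (5 + (3*2/(2 + 9))*(-10/3))*(-7) = (5 + (3*2/11)*(-10/3))*(-7) = (5 + (3*(1/11)*2)*(-10/3))*(-7) = (5 + (6/11)*(-10/3))*(-7) = (5 - 20/11)*(-7) = (35/11)*(-7) = -245/11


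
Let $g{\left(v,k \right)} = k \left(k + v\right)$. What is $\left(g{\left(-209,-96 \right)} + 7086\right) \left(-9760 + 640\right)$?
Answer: $-331657920$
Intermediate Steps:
$\left(g{\left(-209,-96 \right)} + 7086\right) \left(-9760 + 640\right) = \left(- 96 \left(-96 - 209\right) + 7086\right) \left(-9760 + 640\right) = \left(\left(-96\right) \left(-305\right) + 7086\right) \left(-9120\right) = \left(29280 + 7086\right) \left(-9120\right) = 36366 \left(-9120\right) = -331657920$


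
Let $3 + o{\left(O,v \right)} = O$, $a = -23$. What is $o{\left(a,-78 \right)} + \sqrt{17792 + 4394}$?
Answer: $-26 + \sqrt{22186} \approx 122.95$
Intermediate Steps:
$o{\left(O,v \right)} = -3 + O$
$o{\left(a,-78 \right)} + \sqrt{17792 + 4394} = \left(-3 - 23\right) + \sqrt{17792 + 4394} = -26 + \sqrt{22186}$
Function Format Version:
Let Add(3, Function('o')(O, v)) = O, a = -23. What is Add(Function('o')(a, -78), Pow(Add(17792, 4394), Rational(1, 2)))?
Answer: Add(-26, Pow(22186, Rational(1, 2))) ≈ 122.95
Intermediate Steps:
Function('o')(O, v) = Add(-3, O)
Add(Function('o')(a, -78), Pow(Add(17792, 4394), Rational(1, 2))) = Add(Add(-3, -23), Pow(Add(17792, 4394), Rational(1, 2))) = Add(-26, Pow(22186, Rational(1, 2)))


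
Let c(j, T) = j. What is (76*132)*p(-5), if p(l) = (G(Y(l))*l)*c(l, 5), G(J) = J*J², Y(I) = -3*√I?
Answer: 33858000*I*√5 ≈ 7.5709e+7*I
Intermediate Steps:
G(J) = J³
p(l) = -27*l^(7/2) (p(l) = ((-3*√l)³*l)*l = ((-27*l^(3/2))*l)*l = (-27*l^(5/2))*l = -27*l^(7/2))
(76*132)*p(-5) = (76*132)*(-(-3375)*I*√5) = 10032*(-(-3375)*I*√5) = 10032*(3375*I*√5) = 33858000*I*√5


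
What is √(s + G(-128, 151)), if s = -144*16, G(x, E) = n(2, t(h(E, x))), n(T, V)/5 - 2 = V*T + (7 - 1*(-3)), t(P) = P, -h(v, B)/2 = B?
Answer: 2*√79 ≈ 17.776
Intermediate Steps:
h(v, B) = -2*B
n(T, V) = 60 + 5*T*V (n(T, V) = 10 + 5*(V*T + (7 - 1*(-3))) = 10 + 5*(T*V + (7 + 3)) = 10 + 5*(T*V + 10) = 10 + 5*(10 + T*V) = 10 + (50 + 5*T*V) = 60 + 5*T*V)
G(x, E) = 60 - 20*x (G(x, E) = 60 + 5*2*(-2*x) = 60 - 20*x)
s = -2304
√(s + G(-128, 151)) = √(-2304 + (60 - 20*(-128))) = √(-2304 + (60 + 2560)) = √(-2304 + 2620) = √316 = 2*√79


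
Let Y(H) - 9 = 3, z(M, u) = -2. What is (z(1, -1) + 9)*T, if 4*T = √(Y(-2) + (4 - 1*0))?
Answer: 7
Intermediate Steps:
Y(H) = 12 (Y(H) = 9 + 3 = 12)
T = 1 (T = √(12 + (4 - 1*0))/4 = √(12 + (4 + 0))/4 = √(12 + 4)/4 = √16/4 = (¼)*4 = 1)
(z(1, -1) + 9)*T = (-2 + 9)*1 = 7*1 = 7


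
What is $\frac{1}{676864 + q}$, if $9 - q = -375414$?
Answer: $\frac{1}{1052287} \approx 9.5031 \cdot 10^{-7}$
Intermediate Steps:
$q = 375423$ ($q = 9 - -375414 = 9 + 375414 = 375423$)
$\frac{1}{676864 + q} = \frac{1}{676864 + 375423} = \frac{1}{1052287}$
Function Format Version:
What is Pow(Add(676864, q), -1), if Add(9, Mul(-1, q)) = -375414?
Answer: Rational(1, 1052287) ≈ 9.5031e-7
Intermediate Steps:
q = 375423 (q = Add(9, Mul(-1, -375414)) = Add(9, 375414) = 375423)
Pow(Add(676864, q), -1) = Pow(Add(676864, 375423), -1) = Pow(1052287, -1) = Rational(1, 1052287)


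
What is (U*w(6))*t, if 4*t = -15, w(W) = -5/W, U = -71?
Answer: -1775/8 ≈ -221.88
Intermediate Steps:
t = -15/4 (t = (1/4)*(-15) = -15/4 ≈ -3.7500)
(U*w(6))*t = -(-355)/6*(-15/4) = -71*(-5/6)*(-15/4) = (355/6)*(-15/4) = -1775/8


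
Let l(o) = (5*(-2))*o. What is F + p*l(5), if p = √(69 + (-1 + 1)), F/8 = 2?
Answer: 16 - 50*√69 ≈ -399.33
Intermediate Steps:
F = 16 (F = 8*2 = 16)
p = √69 (p = √(69 + 0) = √69 ≈ 8.3066)
l(o) = -10*o
F + p*l(5) = 16 + √69*(-10*5) = 16 + √69*(-50) = 16 - 50*√69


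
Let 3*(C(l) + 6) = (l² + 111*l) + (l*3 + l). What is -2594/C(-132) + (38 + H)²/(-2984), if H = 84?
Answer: -2348053/276766 ≈ -8.4839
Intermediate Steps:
C(l) = -6 + l²/3 + 115*l/3 (C(l) = -6 + ((l² + 111*l) + (l*3 + l))/3 = -6 + ((l² + 111*l) + (3*l + l))/3 = -6 + ((l² + 111*l) + 4*l)/3 = -6 + (l² + 115*l)/3 = -6 + (l²/3 + 115*l/3) = -6 + l²/3 + 115*l/3)
-2594/C(-132) + (38 + H)²/(-2984) = -2594/(-6 + (⅓)*(-132)² + (115/3)*(-132)) + (38 + 84)²/(-2984) = -2594/(-6 + (⅓)*17424 - 5060) + 122²*(-1/2984) = -2594/(-6 + 5808 - 5060) + 14884*(-1/2984) = -2594/742 - 3721/746 = -2594*1/742 - 3721/746 = -1297/371 - 3721/746 = -2348053/276766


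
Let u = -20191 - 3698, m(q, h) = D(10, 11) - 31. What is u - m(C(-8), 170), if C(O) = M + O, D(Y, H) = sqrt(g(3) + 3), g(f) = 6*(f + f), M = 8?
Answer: -23858 - sqrt(39) ≈ -23864.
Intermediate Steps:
g(f) = 12*f (g(f) = 6*(2*f) = 12*f)
D(Y, H) = sqrt(39) (D(Y, H) = sqrt(12*3 + 3) = sqrt(36 + 3) = sqrt(39))
C(O) = 8 + O
m(q, h) = -31 + sqrt(39) (m(q, h) = sqrt(39) - 31 = -31 + sqrt(39))
u = -23889
u - m(C(-8), 170) = -23889 - (-31 + sqrt(39)) = -23889 + (31 - sqrt(39)) = -23858 - sqrt(39)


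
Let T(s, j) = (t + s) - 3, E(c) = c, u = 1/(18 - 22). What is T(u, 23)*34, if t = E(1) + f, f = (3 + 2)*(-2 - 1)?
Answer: -1173/2 ≈ -586.50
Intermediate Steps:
u = -¼ (u = 1/(-4) = -¼ ≈ -0.25000)
f = -15 (f = 5*(-3) = -15)
t = -14 (t = 1 - 15 = -14)
T(s, j) = -17 + s (T(s, j) = (-14 + s) - 3 = -17 + s)
T(u, 23)*34 = (-17 - ¼)*34 = -69/4*34 = -1173/2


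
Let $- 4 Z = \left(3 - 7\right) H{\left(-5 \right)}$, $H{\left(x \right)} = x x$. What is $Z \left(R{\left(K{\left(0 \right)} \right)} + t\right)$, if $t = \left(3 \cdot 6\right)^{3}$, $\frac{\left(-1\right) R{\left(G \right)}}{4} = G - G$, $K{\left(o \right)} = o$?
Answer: $145800$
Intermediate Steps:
$H{\left(x \right)} = x^{2}$
$R{\left(G \right)} = 0$ ($R{\left(G \right)} = - 4 \left(G - G\right) = \left(-4\right) 0 = 0$)
$Z = 25$ ($Z = - \frac{\left(3 - 7\right) \left(-5\right)^{2}}{4} = - \frac{\left(-4\right) 25}{4} = \left(- \frac{1}{4}\right) \left(-100\right) = 25$)
$t = 5832$ ($t = 18^{3} = 5832$)
$Z \left(R{\left(K{\left(0 \right)} \right)} + t\right) = 25 \left(0 + 5832\right) = 25 \cdot 5832 = 145800$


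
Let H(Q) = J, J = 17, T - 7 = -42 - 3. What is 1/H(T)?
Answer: 1/17 ≈ 0.058824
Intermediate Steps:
T = -38 (T = 7 + (-42 - 3) = 7 - 45 = -38)
H(Q) = 17
1/H(T) = 1/17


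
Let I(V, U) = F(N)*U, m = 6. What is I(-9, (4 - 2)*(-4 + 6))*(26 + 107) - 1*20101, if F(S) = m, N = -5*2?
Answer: -16909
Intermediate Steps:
N = -10
F(S) = 6
I(V, U) = 6*U
I(-9, (4 - 2)*(-4 + 6))*(26 + 107) - 1*20101 = (6*((4 - 2)*(-4 + 6)))*(26 + 107) - 1*20101 = (6*(2*2))*133 - 20101 = (6*4)*133 - 20101 = 24*133 - 20101 = 3192 - 20101 = -16909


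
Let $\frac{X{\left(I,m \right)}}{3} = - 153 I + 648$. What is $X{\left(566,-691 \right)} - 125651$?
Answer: $-383501$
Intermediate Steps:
$X{\left(I,m \right)} = 1944 - 459 I$ ($X{\left(I,m \right)} = 3 \left(- 153 I + 648\right) = 3 \left(648 - 153 I\right) = 1944 - 459 I$)
$X{\left(566,-691 \right)} - 125651 = \left(1944 - 259794\right) - 125651 = -257850 - 125651 = -383501$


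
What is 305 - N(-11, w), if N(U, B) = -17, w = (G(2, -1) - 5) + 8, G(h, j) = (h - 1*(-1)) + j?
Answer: 322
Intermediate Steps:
G(h, j) = 1 + h + j (G(h, j) = (h + 1) + j = (1 + h) + j = 1 + h + j)
w = 5 (w = ((1 + 2 - 1) - 5) + 8 = (2 - 5) + 8 = -3 + 8 = 5)
305 - N(-11, w) = 305 - 1*(-17) = 305 + 17 = 322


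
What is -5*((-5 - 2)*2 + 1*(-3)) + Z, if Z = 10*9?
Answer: 175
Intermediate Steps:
Z = 90
-5*((-5 - 2)*2 + 1*(-3)) + Z = -5*((-5 - 2)*2 + 1*(-3)) + 90 = -5*(-7*2 - 3) + 90 = -5*(-14 - 3) + 90 = -5*(-17) + 90 = 85 + 90 = 175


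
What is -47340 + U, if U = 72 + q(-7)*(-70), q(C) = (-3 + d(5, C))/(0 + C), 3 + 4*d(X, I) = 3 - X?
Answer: -94621/2 ≈ -47311.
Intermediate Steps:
d(X, I) = -X/4 (d(X, I) = -¾ + (3 - X)/4 = -¾ + (¾ - X/4) = -X/4)
q(C) = -17/(4*C) (q(C) = (-3 - ¼*5)/(0 + C) = (-3 - 5/4)/C = -17/(4*C))
U = 59/2 (U = 72 - 17/4/(-7)*(-70) = 72 - 17/4*(-⅐)*(-70) = 72 + (17/28)*(-70) = 72 - 85/2 = 59/2 ≈ 29.500)
-47340 + U = -47340 + 59/2 = -94621/2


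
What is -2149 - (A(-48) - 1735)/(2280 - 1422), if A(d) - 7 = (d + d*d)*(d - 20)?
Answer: -281451/143 ≈ -1968.2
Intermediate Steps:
A(d) = 7 + (-20 + d)*(d + d²) (A(d) = 7 + (d + d*d)*(d - 20) = 7 + (d + d²)*(-20 + d) = 7 + (-20 + d)*(d + d²))
-2149 - (A(-48) - 1735)/(2280 - 1422) = -2149 - ((7 + (-48)³ - 20*(-48) - 19*(-48)²) - 1735)/(2280 - 1422) = -2149 - ((7 - 110592 + 960 - 19*2304) - 1735)/858 = -2149 - ((7 - 110592 + 960 - 43776) - 1735)/858 = -2149 - (-153401 - 1735)/858 = -2149 - (-155136)/858 = -2149 - 1*(-25856/143) = -2149 + 25856/143 = -281451/143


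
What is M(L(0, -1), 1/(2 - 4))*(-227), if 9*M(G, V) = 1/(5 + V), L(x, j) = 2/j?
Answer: -454/81 ≈ -5.6049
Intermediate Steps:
M(G, V) = 1/(9*(5 + V))
M(L(0, -1), 1/(2 - 4))*(-227) = (1/(9*(5 + 1/(2 - 4))))*(-227) = (1/(9*(5 + 1/(-2))))*(-227) = (1/(9*(5 - ½)))*(-227) = (1/(9*(9/2)))*(-227) = ((⅑)*(2/9))*(-227) = (2/81)*(-227) = -454/81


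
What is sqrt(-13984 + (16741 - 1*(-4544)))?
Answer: 7*sqrt(149) ≈ 85.446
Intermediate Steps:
sqrt(-13984 + (16741 - 1*(-4544))) = sqrt(-13984 + (16741 + 4544)) = sqrt(-13984 + 21285) = sqrt(7301) = 7*sqrt(149)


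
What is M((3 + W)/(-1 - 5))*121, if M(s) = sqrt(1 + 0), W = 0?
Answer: 121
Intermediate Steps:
M(s) = 1 (M(s) = sqrt(1) = 1)
M((3 + W)/(-1 - 5))*121 = 1*121 = 121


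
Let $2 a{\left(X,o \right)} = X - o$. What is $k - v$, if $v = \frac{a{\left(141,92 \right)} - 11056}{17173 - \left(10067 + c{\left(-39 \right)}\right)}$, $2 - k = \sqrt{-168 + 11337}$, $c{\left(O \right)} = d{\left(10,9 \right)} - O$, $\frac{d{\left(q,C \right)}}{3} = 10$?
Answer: $\frac{50211}{14074} - 3 \sqrt{1241} \approx -102.12$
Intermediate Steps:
$d{\left(q,C \right)} = 30$ ($d{\left(q,C \right)} = 3 \cdot 10 = 30$)
$c{\left(O \right)} = 30 - O$
$a{\left(X,o \right)} = \frac{X}{2} - \frac{o}{2}$ ($a{\left(X,o \right)} = \frac{X - o}{2} = \frac{X}{2} - \frac{o}{2}$)
$k = 2 - 3 \sqrt{1241}$ ($k = 2 - \sqrt{-168 + 11337} = 2 - \sqrt{11169} = 2 - 3 \sqrt{1241} \approx -103.68$)
$v = - \frac{22063}{14074}$ ($v = \frac{\left(\frac{1}{2} \cdot 141 - 46\right) - 11056}{17173 - \left(10097 + 39\right)} = \frac{\left(\frac{141}{2} - 46\right) - 11056}{17173 - 10136} = \frac{\frac{49}{2} - 11056}{17173 - 10136} = - \frac{22063}{2 \left(17173 - 10136\right)} = - \frac{22063}{2 \cdot 7037} = \left(- \frac{22063}{2}\right) \frac{1}{7037} = - \frac{22063}{14074} \approx -1.5676$)
$k - v = \left(2 - 3 \sqrt{1241}\right) - - \frac{22063}{14074} = \left(2 - 3 \sqrt{1241}\right) + \frac{22063}{14074} = \frac{50211}{14074} - 3 \sqrt{1241}$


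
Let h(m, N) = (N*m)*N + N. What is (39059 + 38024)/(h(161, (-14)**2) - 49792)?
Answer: 77083/6135380 ≈ 0.012564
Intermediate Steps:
h(m, N) = N + m*N**2 (h(m, N) = m*N**2 + N = N + m*N**2)
(39059 + 38024)/(h(161, (-14)**2) - 49792) = (39059 + 38024)/((-14)**2*(1 + (-14)**2*161) - 49792) = 77083/(196*(1 + 196*161) - 49792) = 77083/(196*(1 + 31556) - 49792) = 77083/(196*31557 - 49792) = 77083/(6185172 - 49792) = 77083/6135380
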